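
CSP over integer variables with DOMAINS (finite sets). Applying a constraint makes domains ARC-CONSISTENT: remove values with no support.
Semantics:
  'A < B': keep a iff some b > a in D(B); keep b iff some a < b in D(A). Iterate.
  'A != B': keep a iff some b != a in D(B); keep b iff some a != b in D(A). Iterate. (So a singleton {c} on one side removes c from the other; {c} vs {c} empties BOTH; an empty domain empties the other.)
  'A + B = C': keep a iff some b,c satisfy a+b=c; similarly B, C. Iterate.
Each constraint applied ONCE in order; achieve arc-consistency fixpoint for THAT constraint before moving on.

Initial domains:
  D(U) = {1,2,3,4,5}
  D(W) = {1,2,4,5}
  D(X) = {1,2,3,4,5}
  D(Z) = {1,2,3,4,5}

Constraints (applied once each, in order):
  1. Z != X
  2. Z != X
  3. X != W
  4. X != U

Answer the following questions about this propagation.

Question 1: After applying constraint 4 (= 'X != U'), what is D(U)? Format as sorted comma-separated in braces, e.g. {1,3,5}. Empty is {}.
Answer: {1,2,3,4,5}

Derivation:
Constraint 1 (Z != X) on D(Z)={1,2,3,4,5} D(X)={1,2,3,4,5}: no change
Constraint 2 (Z != X) on D(Z)={1,2,3,4,5} D(X)={1,2,3,4,5}: no change
Constraint 3 (X != W) on D(X)={1,2,3,4,5} D(W)={1,2,4,5}: no change
Constraint 4 (X != U) on D(X)={1,2,3,4,5} D(U)={1,2,3,4,5}: no change
So after constraint 4: D(U) = {1,2,3,4,5}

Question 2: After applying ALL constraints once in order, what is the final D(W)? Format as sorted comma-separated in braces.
Constraint 1 (Z != X) on D(Z)={1,2,3,4,5} D(X)={1,2,3,4,5}: no change
Constraint 2 (Z != X) on D(Z)={1,2,3,4,5} D(X)={1,2,3,4,5}: no change
Constraint 3 (X != W) on D(X)={1,2,3,4,5} D(W)={1,2,4,5}: no change
Constraint 4 (X != U) on D(X)={1,2,3,4,5} D(U)={1,2,3,4,5}: no change
So after all 4 constraints: D(W) = {1,2,4,5}

Answer: {1,2,4,5}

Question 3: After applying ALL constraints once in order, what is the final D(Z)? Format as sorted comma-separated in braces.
Constraint 1 (Z != X) on D(Z)={1,2,3,4,5} D(X)={1,2,3,4,5}: no change
Constraint 2 (Z != X) on D(Z)={1,2,3,4,5} D(X)={1,2,3,4,5}: no change
Constraint 3 (X != W) on D(X)={1,2,3,4,5} D(W)={1,2,4,5}: no change
Constraint 4 (X != U) on D(X)={1,2,3,4,5} D(U)={1,2,3,4,5}: no change
So after all 4 constraints: D(Z) = {1,2,3,4,5}

Answer: {1,2,3,4,5}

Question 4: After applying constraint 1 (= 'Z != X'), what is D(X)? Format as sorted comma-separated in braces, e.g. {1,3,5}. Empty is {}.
Answer: {1,2,3,4,5}

Derivation:
Constraint 1 (Z != X) on D(Z)={1,2,3,4,5} D(X)={1,2,3,4,5}: no change
So after constraint 1: D(X) = {1,2,3,4,5}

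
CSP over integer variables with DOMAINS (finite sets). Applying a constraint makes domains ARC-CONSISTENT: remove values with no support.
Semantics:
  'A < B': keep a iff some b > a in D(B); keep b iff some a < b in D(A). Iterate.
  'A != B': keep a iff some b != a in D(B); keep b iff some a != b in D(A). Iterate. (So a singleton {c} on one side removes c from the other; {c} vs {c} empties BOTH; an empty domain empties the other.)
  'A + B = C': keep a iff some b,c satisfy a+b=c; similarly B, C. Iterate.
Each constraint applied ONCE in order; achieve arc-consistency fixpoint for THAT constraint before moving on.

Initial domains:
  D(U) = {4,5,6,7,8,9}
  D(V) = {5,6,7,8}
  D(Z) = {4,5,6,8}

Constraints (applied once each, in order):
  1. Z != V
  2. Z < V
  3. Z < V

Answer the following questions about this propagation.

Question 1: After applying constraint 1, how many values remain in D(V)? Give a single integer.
Answer: 4

Derivation:
Constraint 1 (Z != V) on D(Z)={4,5,6,8} D(V)={5,6,7,8}: no change
So after constraint 1: D(V)={5,6,7,8}, size = 4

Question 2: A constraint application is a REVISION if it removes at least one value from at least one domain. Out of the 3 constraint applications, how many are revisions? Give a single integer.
Constraint 1 (Z != V) on D(Z)={4,5,6,8} D(V)={5,6,7,8}: no change => not a revision
Constraint 2 (Z < V) on D(Z)={4,5,6,8} D(V)={5,6,7,8}: Z {4,5,6,8}->{4,5,6} => REVISION
Constraint 3 (Z < V) on D(Z)={4,5,6} D(V)={5,6,7,8}: no change => not a revision
Total revisions = 1

Answer: 1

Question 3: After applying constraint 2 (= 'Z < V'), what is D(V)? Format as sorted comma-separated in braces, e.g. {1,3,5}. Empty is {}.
Constraint 1 (Z != V) on D(Z)={4,5,6,8} D(V)={5,6,7,8}: no change
Constraint 2 (Z < V) on D(Z)={4,5,6,8} D(V)={5,6,7,8}: Z {4,5,6,8}->{4,5,6}
So after constraint 2: D(V) = {5,6,7,8}

Answer: {5,6,7,8}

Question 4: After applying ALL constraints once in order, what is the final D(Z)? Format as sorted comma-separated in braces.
Constraint 1 (Z != V) on D(Z)={4,5,6,8} D(V)={5,6,7,8}: no change
Constraint 2 (Z < V) on D(Z)={4,5,6,8} D(V)={5,6,7,8}: Z {4,5,6,8}->{4,5,6}
Constraint 3 (Z < V) on D(Z)={4,5,6} D(V)={5,6,7,8}: no change
So after all 3 constraints: D(Z) = {4,5,6}

Answer: {4,5,6}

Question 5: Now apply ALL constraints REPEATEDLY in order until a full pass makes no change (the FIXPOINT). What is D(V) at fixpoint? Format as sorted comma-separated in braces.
Answer: {5,6,7,8}

Derivation:
pass 0 (initial): D(V)={5,6,7,8}
pass 1: Z {4,5,6,8}->{4,5,6}
pass 2: no change
Fixpoint after 2 passes: D(V) = {5,6,7,8}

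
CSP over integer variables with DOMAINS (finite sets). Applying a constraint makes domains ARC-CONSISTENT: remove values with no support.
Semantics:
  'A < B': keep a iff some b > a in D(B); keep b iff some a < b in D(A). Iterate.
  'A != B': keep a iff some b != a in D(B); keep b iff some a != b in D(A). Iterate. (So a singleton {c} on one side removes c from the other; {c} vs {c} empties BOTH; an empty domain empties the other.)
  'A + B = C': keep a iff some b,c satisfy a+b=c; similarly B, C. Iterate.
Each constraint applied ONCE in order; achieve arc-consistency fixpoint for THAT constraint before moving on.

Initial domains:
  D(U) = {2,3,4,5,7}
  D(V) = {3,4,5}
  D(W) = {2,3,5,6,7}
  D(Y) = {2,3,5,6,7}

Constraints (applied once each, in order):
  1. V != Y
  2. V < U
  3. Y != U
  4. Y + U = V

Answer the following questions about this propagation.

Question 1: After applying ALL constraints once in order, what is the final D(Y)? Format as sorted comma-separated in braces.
Answer: {}

Derivation:
Constraint 1 (V != Y) on D(V)={3,4,5} D(Y)={2,3,5,6,7}: no change
Constraint 2 (V < U) on D(V)={3,4,5} D(U)={2,3,4,5,7}: U {2,3,4,5,7}->{4,5,7}
Constraint 3 (Y != U) on D(Y)={2,3,5,6,7} D(U)={4,5,7}: no change
Constraint 4 (Y + U = V) on D(Y)={2,3,5,6,7} D(U)={4,5,7} D(V)={3,4,5}: Y {2,3,5,6,7}->{}; U {4,5,7}->{}; V {3,4,5}->{}
So after all 4 constraints: D(Y) = {}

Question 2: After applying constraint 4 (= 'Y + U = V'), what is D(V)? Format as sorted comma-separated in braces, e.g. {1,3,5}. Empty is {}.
Constraint 1 (V != Y) on D(V)={3,4,5} D(Y)={2,3,5,6,7}: no change
Constraint 2 (V < U) on D(V)={3,4,5} D(U)={2,3,4,5,7}: U {2,3,4,5,7}->{4,5,7}
Constraint 3 (Y != U) on D(Y)={2,3,5,6,7} D(U)={4,5,7}: no change
Constraint 4 (Y + U = V) on D(Y)={2,3,5,6,7} D(U)={4,5,7} D(V)={3,4,5}: Y {2,3,5,6,7}->{}; U {4,5,7}->{}; V {3,4,5}->{}
So after constraint 4: D(V) = {}

Answer: {}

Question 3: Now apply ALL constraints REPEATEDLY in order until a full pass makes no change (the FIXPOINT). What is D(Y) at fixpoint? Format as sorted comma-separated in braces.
Answer: {}

Derivation:
pass 0 (initial): D(Y)={2,3,5,6,7}
pass 1: U {2,3,4,5,7}->{}; V {3,4,5}->{}; Y {2,3,5,6,7}->{}
pass 2: no change
Fixpoint after 2 passes: D(Y) = {}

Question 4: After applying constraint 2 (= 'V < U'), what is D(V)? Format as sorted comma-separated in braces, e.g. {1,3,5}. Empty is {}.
Constraint 1 (V != Y) on D(V)={3,4,5} D(Y)={2,3,5,6,7}: no change
Constraint 2 (V < U) on D(V)={3,4,5} D(U)={2,3,4,5,7}: U {2,3,4,5,7}->{4,5,7}
So after constraint 2: D(V) = {3,4,5}

Answer: {3,4,5}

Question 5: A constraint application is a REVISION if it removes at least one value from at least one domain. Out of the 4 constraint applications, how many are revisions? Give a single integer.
Constraint 1 (V != Y) on D(V)={3,4,5} D(Y)={2,3,5,6,7}: no change => not a revision
Constraint 2 (V < U) on D(V)={3,4,5} D(U)={2,3,4,5,7}: U {2,3,4,5,7}->{4,5,7} => REVISION
Constraint 3 (Y != U) on D(Y)={2,3,5,6,7} D(U)={4,5,7}: no change => not a revision
Constraint 4 (Y + U = V) on D(Y)={2,3,5,6,7} D(U)={4,5,7} D(V)={3,4,5}: Y {2,3,5,6,7}->{}; U {4,5,7}->{}; V {3,4,5}->{} => REVISION
Total revisions = 2

Answer: 2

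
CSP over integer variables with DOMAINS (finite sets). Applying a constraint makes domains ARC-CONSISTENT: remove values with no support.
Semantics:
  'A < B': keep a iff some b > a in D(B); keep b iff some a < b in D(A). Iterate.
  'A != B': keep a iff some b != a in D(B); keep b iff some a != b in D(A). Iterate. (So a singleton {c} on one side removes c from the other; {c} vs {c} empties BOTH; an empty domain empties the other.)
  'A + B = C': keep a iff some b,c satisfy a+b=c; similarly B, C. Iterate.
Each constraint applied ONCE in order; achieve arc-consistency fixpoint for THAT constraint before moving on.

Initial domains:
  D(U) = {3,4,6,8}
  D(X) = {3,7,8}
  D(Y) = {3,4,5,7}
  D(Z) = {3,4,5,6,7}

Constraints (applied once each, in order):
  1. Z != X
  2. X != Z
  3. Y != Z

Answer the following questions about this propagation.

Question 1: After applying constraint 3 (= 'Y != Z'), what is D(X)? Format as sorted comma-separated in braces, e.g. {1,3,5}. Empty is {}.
Answer: {3,7,8}

Derivation:
Constraint 1 (Z != X) on D(Z)={3,4,5,6,7} D(X)={3,7,8}: no change
Constraint 2 (X != Z) on D(X)={3,7,8} D(Z)={3,4,5,6,7}: no change
Constraint 3 (Y != Z) on D(Y)={3,4,5,7} D(Z)={3,4,5,6,7}: no change
So after constraint 3: D(X) = {3,7,8}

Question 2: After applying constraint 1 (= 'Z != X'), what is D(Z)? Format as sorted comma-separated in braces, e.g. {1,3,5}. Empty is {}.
Constraint 1 (Z != X) on D(Z)={3,4,5,6,7} D(X)={3,7,8}: no change
So after constraint 1: D(Z) = {3,4,5,6,7}

Answer: {3,4,5,6,7}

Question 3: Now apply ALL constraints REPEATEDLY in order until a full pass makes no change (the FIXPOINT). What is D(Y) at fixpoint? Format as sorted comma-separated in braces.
pass 0 (initial): D(Y)={3,4,5,7}
pass 1: no change
Fixpoint after 1 passes: D(Y) = {3,4,5,7}

Answer: {3,4,5,7}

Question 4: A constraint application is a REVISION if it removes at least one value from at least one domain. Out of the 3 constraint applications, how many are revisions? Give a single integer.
Answer: 0

Derivation:
Constraint 1 (Z != X) on D(Z)={3,4,5,6,7} D(X)={3,7,8}: no change => not a revision
Constraint 2 (X != Z) on D(X)={3,7,8} D(Z)={3,4,5,6,7}: no change => not a revision
Constraint 3 (Y != Z) on D(Y)={3,4,5,7} D(Z)={3,4,5,6,7}: no change => not a revision
Total revisions = 0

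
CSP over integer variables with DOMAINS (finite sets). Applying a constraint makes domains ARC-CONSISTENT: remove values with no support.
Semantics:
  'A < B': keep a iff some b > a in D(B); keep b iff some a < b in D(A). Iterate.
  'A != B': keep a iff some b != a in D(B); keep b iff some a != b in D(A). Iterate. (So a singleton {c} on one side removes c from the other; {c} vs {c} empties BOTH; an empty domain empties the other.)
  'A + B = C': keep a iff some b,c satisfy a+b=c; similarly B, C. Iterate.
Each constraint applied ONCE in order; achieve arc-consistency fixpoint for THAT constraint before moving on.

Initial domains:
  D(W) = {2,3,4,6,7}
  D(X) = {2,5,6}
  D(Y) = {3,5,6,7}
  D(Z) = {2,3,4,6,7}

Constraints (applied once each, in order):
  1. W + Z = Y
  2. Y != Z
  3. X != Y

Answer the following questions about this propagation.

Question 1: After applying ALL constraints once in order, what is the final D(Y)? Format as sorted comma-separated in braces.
Answer: {5,6,7}

Derivation:
Constraint 1 (W + Z = Y) on D(W)={2,3,4,6,7} D(Z)={2,3,4,6,7} D(Y)={3,5,6,7}: W {2,3,4,6,7}->{2,3,4}; Z {2,3,4,6,7}->{2,3,4}; Y {3,5,6,7}->{5,6,7}
Constraint 2 (Y != Z) on D(Y)={5,6,7} D(Z)={2,3,4}: no change
Constraint 3 (X != Y) on D(X)={2,5,6} D(Y)={5,6,7}: no change
So after all 3 constraints: D(Y) = {5,6,7}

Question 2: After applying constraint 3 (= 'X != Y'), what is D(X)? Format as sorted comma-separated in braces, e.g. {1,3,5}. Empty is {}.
Constraint 1 (W + Z = Y) on D(W)={2,3,4,6,7} D(Z)={2,3,4,6,7} D(Y)={3,5,6,7}: W {2,3,4,6,7}->{2,3,4}; Z {2,3,4,6,7}->{2,3,4}; Y {3,5,6,7}->{5,6,7}
Constraint 2 (Y != Z) on D(Y)={5,6,7} D(Z)={2,3,4}: no change
Constraint 3 (X != Y) on D(X)={2,5,6} D(Y)={5,6,7}: no change
So after constraint 3: D(X) = {2,5,6}

Answer: {2,5,6}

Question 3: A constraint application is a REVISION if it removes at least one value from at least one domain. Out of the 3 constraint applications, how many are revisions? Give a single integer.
Constraint 1 (W + Z = Y) on D(W)={2,3,4,6,7} D(Z)={2,3,4,6,7} D(Y)={3,5,6,7}: W {2,3,4,6,7}->{2,3,4}; Z {2,3,4,6,7}->{2,3,4}; Y {3,5,6,7}->{5,6,7} => REVISION
Constraint 2 (Y != Z) on D(Y)={5,6,7} D(Z)={2,3,4}: no change => not a revision
Constraint 3 (X != Y) on D(X)={2,5,6} D(Y)={5,6,7}: no change => not a revision
Total revisions = 1

Answer: 1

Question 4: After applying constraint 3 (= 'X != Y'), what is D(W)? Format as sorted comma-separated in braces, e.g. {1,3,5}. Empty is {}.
Answer: {2,3,4}

Derivation:
Constraint 1 (W + Z = Y) on D(W)={2,3,4,6,7} D(Z)={2,3,4,6,7} D(Y)={3,5,6,7}: W {2,3,4,6,7}->{2,3,4}; Z {2,3,4,6,7}->{2,3,4}; Y {3,5,6,7}->{5,6,7}
Constraint 2 (Y != Z) on D(Y)={5,6,7} D(Z)={2,3,4}: no change
Constraint 3 (X != Y) on D(X)={2,5,6} D(Y)={5,6,7}: no change
So after constraint 3: D(W) = {2,3,4}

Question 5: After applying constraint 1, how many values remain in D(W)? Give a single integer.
Constraint 1 (W + Z = Y) on D(W)={2,3,4,6,7} D(Z)={2,3,4,6,7} D(Y)={3,5,6,7}: W {2,3,4,6,7}->{2,3,4}; Z {2,3,4,6,7}->{2,3,4}; Y {3,5,6,7}->{5,6,7}
So after constraint 1: D(W)={2,3,4}, size = 3

Answer: 3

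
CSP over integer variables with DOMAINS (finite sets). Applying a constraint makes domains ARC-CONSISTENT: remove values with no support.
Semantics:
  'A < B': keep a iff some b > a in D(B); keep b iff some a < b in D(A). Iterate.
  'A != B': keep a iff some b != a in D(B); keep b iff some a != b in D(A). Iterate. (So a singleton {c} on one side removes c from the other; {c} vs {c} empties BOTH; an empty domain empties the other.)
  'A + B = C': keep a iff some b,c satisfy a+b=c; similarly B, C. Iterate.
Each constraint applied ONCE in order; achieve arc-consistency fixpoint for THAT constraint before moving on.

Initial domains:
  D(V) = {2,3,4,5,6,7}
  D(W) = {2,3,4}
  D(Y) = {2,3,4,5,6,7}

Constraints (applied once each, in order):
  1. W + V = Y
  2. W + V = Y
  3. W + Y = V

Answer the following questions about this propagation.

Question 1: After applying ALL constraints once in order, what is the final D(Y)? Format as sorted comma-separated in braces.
Answer: {}

Derivation:
Constraint 1 (W + V = Y) on D(W)={2,3,4} D(V)={2,3,4,5,6,7} D(Y)={2,3,4,5,6,7}: V {2,3,4,5,6,7}->{2,3,4,5}; Y {2,3,4,5,6,7}->{4,5,6,7}
Constraint 2 (W + V = Y) on D(W)={2,3,4} D(V)={2,3,4,5} D(Y)={4,5,6,7}: no change
Constraint 3 (W + Y = V) on D(W)={2,3,4} D(Y)={4,5,6,7} D(V)={2,3,4,5}: W {2,3,4}->{}; Y {4,5,6,7}->{}; V {2,3,4,5}->{}
So after all 3 constraints: D(Y) = {}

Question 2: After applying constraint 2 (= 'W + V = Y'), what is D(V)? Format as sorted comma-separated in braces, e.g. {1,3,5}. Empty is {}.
Constraint 1 (W + V = Y) on D(W)={2,3,4} D(V)={2,3,4,5,6,7} D(Y)={2,3,4,5,6,7}: V {2,3,4,5,6,7}->{2,3,4,5}; Y {2,3,4,5,6,7}->{4,5,6,7}
Constraint 2 (W + V = Y) on D(W)={2,3,4} D(V)={2,3,4,5} D(Y)={4,5,6,7}: no change
So after constraint 2: D(V) = {2,3,4,5}

Answer: {2,3,4,5}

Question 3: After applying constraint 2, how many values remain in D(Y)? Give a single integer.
Answer: 4

Derivation:
Constraint 1 (W + V = Y) on D(W)={2,3,4} D(V)={2,3,4,5,6,7} D(Y)={2,3,4,5,6,7}: V {2,3,4,5,6,7}->{2,3,4,5}; Y {2,3,4,5,6,7}->{4,5,6,7}
Constraint 2 (W + V = Y) on D(W)={2,3,4} D(V)={2,3,4,5} D(Y)={4,5,6,7}: no change
So after constraint 2: D(Y)={4,5,6,7}, size = 4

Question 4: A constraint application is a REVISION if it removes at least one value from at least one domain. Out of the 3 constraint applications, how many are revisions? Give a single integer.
Constraint 1 (W + V = Y) on D(W)={2,3,4} D(V)={2,3,4,5,6,7} D(Y)={2,3,4,5,6,7}: V {2,3,4,5,6,7}->{2,3,4,5}; Y {2,3,4,5,6,7}->{4,5,6,7} => REVISION
Constraint 2 (W + V = Y) on D(W)={2,3,4} D(V)={2,3,4,5} D(Y)={4,5,6,7}: no change => not a revision
Constraint 3 (W + Y = V) on D(W)={2,3,4} D(Y)={4,5,6,7} D(V)={2,3,4,5}: W {2,3,4}->{}; Y {4,5,6,7}->{}; V {2,3,4,5}->{} => REVISION
Total revisions = 2

Answer: 2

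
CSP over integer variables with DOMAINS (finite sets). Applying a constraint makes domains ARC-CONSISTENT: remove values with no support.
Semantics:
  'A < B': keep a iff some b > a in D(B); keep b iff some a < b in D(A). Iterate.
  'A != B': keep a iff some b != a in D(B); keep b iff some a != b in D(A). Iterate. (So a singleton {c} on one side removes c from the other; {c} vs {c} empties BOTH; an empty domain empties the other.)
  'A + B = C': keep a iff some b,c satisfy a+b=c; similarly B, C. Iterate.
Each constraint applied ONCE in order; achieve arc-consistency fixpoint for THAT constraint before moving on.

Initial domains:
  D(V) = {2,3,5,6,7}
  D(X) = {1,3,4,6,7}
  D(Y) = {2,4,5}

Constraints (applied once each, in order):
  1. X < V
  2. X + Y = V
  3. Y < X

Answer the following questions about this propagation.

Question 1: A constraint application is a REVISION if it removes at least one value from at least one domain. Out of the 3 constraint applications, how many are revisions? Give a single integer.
Constraint 1 (X < V) on D(X)={1,3,4,6,7} D(V)={2,3,5,6,7}: X {1,3,4,6,7}->{1,3,4,6} => REVISION
Constraint 2 (X + Y = V) on D(X)={1,3,4,6} D(Y)={2,4,5} D(V)={2,3,5,6,7}: X {1,3,4,6}->{1,3,4}; V {2,3,5,6,7}->{3,5,6,7} => REVISION
Constraint 3 (Y < X) on D(Y)={2,4,5} D(X)={1,3,4}: Y {2,4,5}->{2}; X {1,3,4}->{3,4} => REVISION
Total revisions = 3

Answer: 3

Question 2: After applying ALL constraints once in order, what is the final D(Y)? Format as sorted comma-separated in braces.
Constraint 1 (X < V) on D(X)={1,3,4,6,7} D(V)={2,3,5,6,7}: X {1,3,4,6,7}->{1,3,4,6}
Constraint 2 (X + Y = V) on D(X)={1,3,4,6} D(Y)={2,4,5} D(V)={2,3,5,6,7}: X {1,3,4,6}->{1,3,4}; V {2,3,5,6,7}->{3,5,6,7}
Constraint 3 (Y < X) on D(Y)={2,4,5} D(X)={1,3,4}: Y {2,4,5}->{2}; X {1,3,4}->{3,4}
So after all 3 constraints: D(Y) = {2}

Answer: {2}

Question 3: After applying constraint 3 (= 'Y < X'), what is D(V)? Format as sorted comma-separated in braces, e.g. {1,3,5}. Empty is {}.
Answer: {3,5,6,7}

Derivation:
Constraint 1 (X < V) on D(X)={1,3,4,6,7} D(V)={2,3,5,6,7}: X {1,3,4,6,7}->{1,3,4,6}
Constraint 2 (X + Y = V) on D(X)={1,3,4,6} D(Y)={2,4,5} D(V)={2,3,5,6,7}: X {1,3,4,6}->{1,3,4}; V {2,3,5,6,7}->{3,5,6,7}
Constraint 3 (Y < X) on D(Y)={2,4,5} D(X)={1,3,4}: Y {2,4,5}->{2}; X {1,3,4}->{3,4}
So after constraint 3: D(V) = {3,5,6,7}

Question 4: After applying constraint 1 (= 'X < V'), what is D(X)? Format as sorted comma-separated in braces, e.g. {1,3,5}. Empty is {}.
Answer: {1,3,4,6}

Derivation:
Constraint 1 (X < V) on D(X)={1,3,4,6,7} D(V)={2,3,5,6,7}: X {1,3,4,6,7}->{1,3,4,6}
So after constraint 1: D(X) = {1,3,4,6}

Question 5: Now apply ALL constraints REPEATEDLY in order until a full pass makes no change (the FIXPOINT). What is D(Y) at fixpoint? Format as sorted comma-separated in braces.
Answer: {2}

Derivation:
pass 0 (initial): D(Y)={2,4,5}
pass 1: V {2,3,5,6,7}->{3,5,6,7}; X {1,3,4,6,7}->{3,4}; Y {2,4,5}->{2}
pass 2: V {3,5,6,7}->{5,6}
pass 3: no change
Fixpoint after 3 passes: D(Y) = {2}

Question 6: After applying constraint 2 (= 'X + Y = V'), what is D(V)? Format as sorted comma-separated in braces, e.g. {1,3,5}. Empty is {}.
Answer: {3,5,6,7}

Derivation:
Constraint 1 (X < V) on D(X)={1,3,4,6,7} D(V)={2,3,5,6,7}: X {1,3,4,6,7}->{1,3,4,6}
Constraint 2 (X + Y = V) on D(X)={1,3,4,6} D(Y)={2,4,5} D(V)={2,3,5,6,7}: X {1,3,4,6}->{1,3,4}; V {2,3,5,6,7}->{3,5,6,7}
So after constraint 2: D(V) = {3,5,6,7}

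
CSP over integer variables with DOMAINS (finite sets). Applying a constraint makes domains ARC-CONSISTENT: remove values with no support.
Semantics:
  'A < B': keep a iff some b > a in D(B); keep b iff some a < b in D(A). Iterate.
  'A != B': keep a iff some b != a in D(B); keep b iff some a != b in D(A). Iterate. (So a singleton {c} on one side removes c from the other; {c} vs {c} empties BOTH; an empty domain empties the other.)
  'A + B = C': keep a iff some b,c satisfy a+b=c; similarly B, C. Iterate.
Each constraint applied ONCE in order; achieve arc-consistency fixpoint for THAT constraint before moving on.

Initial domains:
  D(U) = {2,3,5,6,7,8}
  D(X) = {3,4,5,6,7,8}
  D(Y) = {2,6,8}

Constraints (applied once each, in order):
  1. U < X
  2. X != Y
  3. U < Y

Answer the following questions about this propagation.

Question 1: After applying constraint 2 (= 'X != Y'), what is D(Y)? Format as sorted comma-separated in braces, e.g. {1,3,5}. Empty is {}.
Constraint 1 (U < X) on D(U)={2,3,5,6,7,8} D(X)={3,4,5,6,7,8}: U {2,3,5,6,7,8}->{2,3,5,6,7}
Constraint 2 (X != Y) on D(X)={3,4,5,6,7,8} D(Y)={2,6,8}: no change
So after constraint 2: D(Y) = {2,6,8}

Answer: {2,6,8}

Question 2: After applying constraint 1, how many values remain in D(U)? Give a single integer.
Answer: 5

Derivation:
Constraint 1 (U < X) on D(U)={2,3,5,6,7,8} D(X)={3,4,5,6,7,8}: U {2,3,5,6,7,8}->{2,3,5,6,7}
So after constraint 1: D(U)={2,3,5,6,7}, size = 5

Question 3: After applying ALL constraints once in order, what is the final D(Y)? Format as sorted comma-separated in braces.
Constraint 1 (U < X) on D(U)={2,3,5,6,7,8} D(X)={3,4,5,6,7,8}: U {2,3,5,6,7,8}->{2,3,5,6,7}
Constraint 2 (X != Y) on D(X)={3,4,5,6,7,8} D(Y)={2,6,8}: no change
Constraint 3 (U < Y) on D(U)={2,3,5,6,7} D(Y)={2,6,8}: Y {2,6,8}->{6,8}
So after all 3 constraints: D(Y) = {6,8}

Answer: {6,8}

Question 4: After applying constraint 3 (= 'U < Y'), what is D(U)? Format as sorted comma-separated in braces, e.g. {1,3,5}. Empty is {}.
Constraint 1 (U < X) on D(U)={2,3,5,6,7,8} D(X)={3,4,5,6,7,8}: U {2,3,5,6,7,8}->{2,3,5,6,7}
Constraint 2 (X != Y) on D(X)={3,4,5,6,7,8} D(Y)={2,6,8}: no change
Constraint 3 (U < Y) on D(U)={2,3,5,6,7} D(Y)={2,6,8}: Y {2,6,8}->{6,8}
So after constraint 3: D(U) = {2,3,5,6,7}

Answer: {2,3,5,6,7}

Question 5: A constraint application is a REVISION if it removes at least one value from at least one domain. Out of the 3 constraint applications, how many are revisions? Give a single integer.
Answer: 2

Derivation:
Constraint 1 (U < X) on D(U)={2,3,5,6,7,8} D(X)={3,4,5,6,7,8}: U {2,3,5,6,7,8}->{2,3,5,6,7} => REVISION
Constraint 2 (X != Y) on D(X)={3,4,5,6,7,8} D(Y)={2,6,8}: no change => not a revision
Constraint 3 (U < Y) on D(U)={2,3,5,6,7} D(Y)={2,6,8}: Y {2,6,8}->{6,8} => REVISION
Total revisions = 2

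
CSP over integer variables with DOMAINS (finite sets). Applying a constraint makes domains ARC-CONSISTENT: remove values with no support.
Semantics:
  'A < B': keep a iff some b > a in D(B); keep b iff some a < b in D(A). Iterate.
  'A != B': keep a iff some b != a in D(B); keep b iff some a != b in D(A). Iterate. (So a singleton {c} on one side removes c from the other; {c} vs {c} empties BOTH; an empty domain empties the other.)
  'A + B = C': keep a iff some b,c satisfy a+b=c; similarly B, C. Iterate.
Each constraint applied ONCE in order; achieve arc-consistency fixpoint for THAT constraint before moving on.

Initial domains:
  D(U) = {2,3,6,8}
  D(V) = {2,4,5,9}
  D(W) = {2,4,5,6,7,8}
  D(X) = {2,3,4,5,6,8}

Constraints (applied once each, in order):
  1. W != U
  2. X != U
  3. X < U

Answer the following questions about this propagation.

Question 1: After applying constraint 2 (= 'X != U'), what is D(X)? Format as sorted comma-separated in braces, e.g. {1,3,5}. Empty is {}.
Constraint 1 (W != U) on D(W)={2,4,5,6,7,8} D(U)={2,3,6,8}: no change
Constraint 2 (X != U) on D(X)={2,3,4,5,6,8} D(U)={2,3,6,8}: no change
So after constraint 2: D(X) = {2,3,4,5,6,8}

Answer: {2,3,4,5,6,8}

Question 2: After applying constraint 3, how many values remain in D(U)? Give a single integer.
Answer: 3

Derivation:
Constraint 1 (W != U) on D(W)={2,4,5,6,7,8} D(U)={2,3,6,8}: no change
Constraint 2 (X != U) on D(X)={2,3,4,5,6,8} D(U)={2,3,6,8}: no change
Constraint 3 (X < U) on D(X)={2,3,4,5,6,8} D(U)={2,3,6,8}: X {2,3,4,5,6,8}->{2,3,4,5,6}; U {2,3,6,8}->{3,6,8}
So after constraint 3: D(U)={3,6,8}, size = 3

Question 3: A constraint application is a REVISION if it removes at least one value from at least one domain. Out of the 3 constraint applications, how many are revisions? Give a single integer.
Constraint 1 (W != U) on D(W)={2,4,5,6,7,8} D(U)={2,3,6,8}: no change => not a revision
Constraint 2 (X != U) on D(X)={2,3,4,5,6,8} D(U)={2,3,6,8}: no change => not a revision
Constraint 3 (X < U) on D(X)={2,3,4,5,6,8} D(U)={2,3,6,8}: X {2,3,4,5,6,8}->{2,3,4,5,6}; U {2,3,6,8}->{3,6,8} => REVISION
Total revisions = 1

Answer: 1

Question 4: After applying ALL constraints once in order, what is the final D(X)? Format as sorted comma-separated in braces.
Answer: {2,3,4,5,6}

Derivation:
Constraint 1 (W != U) on D(W)={2,4,5,6,7,8} D(U)={2,3,6,8}: no change
Constraint 2 (X != U) on D(X)={2,3,4,5,6,8} D(U)={2,3,6,8}: no change
Constraint 3 (X < U) on D(X)={2,3,4,5,6,8} D(U)={2,3,6,8}: X {2,3,4,5,6,8}->{2,3,4,5,6}; U {2,3,6,8}->{3,6,8}
So after all 3 constraints: D(X) = {2,3,4,5,6}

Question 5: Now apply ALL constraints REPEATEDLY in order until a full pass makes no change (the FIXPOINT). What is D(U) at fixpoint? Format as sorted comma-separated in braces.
Answer: {3,6,8}

Derivation:
pass 0 (initial): D(U)={2,3,6,8}
pass 1: U {2,3,6,8}->{3,6,8}; X {2,3,4,5,6,8}->{2,3,4,5,6}
pass 2: no change
Fixpoint after 2 passes: D(U) = {3,6,8}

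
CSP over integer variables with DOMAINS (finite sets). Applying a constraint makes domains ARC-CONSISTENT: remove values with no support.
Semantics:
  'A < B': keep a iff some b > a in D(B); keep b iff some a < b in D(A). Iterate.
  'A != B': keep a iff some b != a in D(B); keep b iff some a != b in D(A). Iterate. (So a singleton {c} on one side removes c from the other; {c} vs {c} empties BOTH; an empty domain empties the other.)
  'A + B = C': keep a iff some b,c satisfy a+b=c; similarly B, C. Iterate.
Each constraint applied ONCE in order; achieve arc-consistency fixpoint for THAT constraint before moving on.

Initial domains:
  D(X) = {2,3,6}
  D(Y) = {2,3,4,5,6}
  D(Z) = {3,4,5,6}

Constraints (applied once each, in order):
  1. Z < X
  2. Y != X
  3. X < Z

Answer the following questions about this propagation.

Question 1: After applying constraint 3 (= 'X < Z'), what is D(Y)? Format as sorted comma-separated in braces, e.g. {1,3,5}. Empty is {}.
Constraint 1 (Z < X) on D(Z)={3,4,5,6} D(X)={2,3,6}: Z {3,4,5,6}->{3,4,5}; X {2,3,6}->{6}
Constraint 2 (Y != X) on D(Y)={2,3,4,5,6} D(X)={6}: Y {2,3,4,5,6}->{2,3,4,5}
Constraint 3 (X < Z) on D(X)={6} D(Z)={3,4,5}: X {6}->{}; Z {3,4,5}->{}
So after constraint 3: D(Y) = {2,3,4,5}

Answer: {2,3,4,5}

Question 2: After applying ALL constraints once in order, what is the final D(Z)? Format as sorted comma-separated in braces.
Answer: {}

Derivation:
Constraint 1 (Z < X) on D(Z)={3,4,5,6} D(X)={2,3,6}: Z {3,4,5,6}->{3,4,5}; X {2,3,6}->{6}
Constraint 2 (Y != X) on D(Y)={2,3,4,5,6} D(X)={6}: Y {2,3,4,5,6}->{2,3,4,5}
Constraint 3 (X < Z) on D(X)={6} D(Z)={3,4,5}: X {6}->{}; Z {3,4,5}->{}
So after all 3 constraints: D(Z) = {}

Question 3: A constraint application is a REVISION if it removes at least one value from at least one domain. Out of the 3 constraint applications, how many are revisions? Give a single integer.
Answer: 3

Derivation:
Constraint 1 (Z < X) on D(Z)={3,4,5,6} D(X)={2,3,6}: Z {3,4,5,6}->{3,4,5}; X {2,3,6}->{6} => REVISION
Constraint 2 (Y != X) on D(Y)={2,3,4,5,6} D(X)={6}: Y {2,3,4,5,6}->{2,3,4,5} => REVISION
Constraint 3 (X < Z) on D(X)={6} D(Z)={3,4,5}: X {6}->{}; Z {3,4,5}->{} => REVISION
Total revisions = 3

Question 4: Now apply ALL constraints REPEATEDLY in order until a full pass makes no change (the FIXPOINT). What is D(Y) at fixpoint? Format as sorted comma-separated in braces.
pass 0 (initial): D(Y)={2,3,4,5,6}
pass 1: X {2,3,6}->{}; Y {2,3,4,5,6}->{2,3,4,5}; Z {3,4,5,6}->{}
pass 2: Y {2,3,4,5}->{}
pass 3: no change
Fixpoint after 3 passes: D(Y) = {}

Answer: {}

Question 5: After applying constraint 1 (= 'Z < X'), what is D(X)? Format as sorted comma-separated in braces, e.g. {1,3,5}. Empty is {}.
Answer: {6}

Derivation:
Constraint 1 (Z < X) on D(Z)={3,4,5,6} D(X)={2,3,6}: Z {3,4,5,6}->{3,4,5}; X {2,3,6}->{6}
So after constraint 1: D(X) = {6}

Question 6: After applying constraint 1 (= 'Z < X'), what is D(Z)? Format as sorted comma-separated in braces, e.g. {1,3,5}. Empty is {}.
Answer: {3,4,5}

Derivation:
Constraint 1 (Z < X) on D(Z)={3,4,5,6} D(X)={2,3,6}: Z {3,4,5,6}->{3,4,5}; X {2,3,6}->{6}
So after constraint 1: D(Z) = {3,4,5}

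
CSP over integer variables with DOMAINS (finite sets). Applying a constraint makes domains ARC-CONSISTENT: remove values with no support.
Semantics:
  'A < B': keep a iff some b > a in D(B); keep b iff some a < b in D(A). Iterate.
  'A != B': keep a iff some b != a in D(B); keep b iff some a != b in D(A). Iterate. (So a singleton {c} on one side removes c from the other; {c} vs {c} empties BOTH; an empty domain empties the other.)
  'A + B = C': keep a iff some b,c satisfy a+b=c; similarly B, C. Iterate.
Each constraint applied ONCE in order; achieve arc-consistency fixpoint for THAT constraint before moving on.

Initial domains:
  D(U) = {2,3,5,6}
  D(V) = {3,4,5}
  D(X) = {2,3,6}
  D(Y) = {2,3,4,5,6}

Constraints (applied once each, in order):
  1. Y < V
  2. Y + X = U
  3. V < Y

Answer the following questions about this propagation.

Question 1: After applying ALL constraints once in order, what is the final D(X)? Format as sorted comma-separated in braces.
Answer: {2,3}

Derivation:
Constraint 1 (Y < V) on D(Y)={2,3,4,5,6} D(V)={3,4,5}: Y {2,3,4,5,6}->{2,3,4}
Constraint 2 (Y + X = U) on D(Y)={2,3,4} D(X)={2,3,6} D(U)={2,3,5,6}: X {2,3,6}->{2,3}; U {2,3,5,6}->{5,6}
Constraint 3 (V < Y) on D(V)={3,4,5} D(Y)={2,3,4}: V {3,4,5}->{3}; Y {2,3,4}->{4}
So after all 3 constraints: D(X) = {2,3}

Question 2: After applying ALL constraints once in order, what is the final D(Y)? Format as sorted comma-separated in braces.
Constraint 1 (Y < V) on D(Y)={2,3,4,5,6} D(V)={3,4,5}: Y {2,3,4,5,6}->{2,3,4}
Constraint 2 (Y + X = U) on D(Y)={2,3,4} D(X)={2,3,6} D(U)={2,3,5,6}: X {2,3,6}->{2,3}; U {2,3,5,6}->{5,6}
Constraint 3 (V < Y) on D(V)={3,4,5} D(Y)={2,3,4}: V {3,4,5}->{3}; Y {2,3,4}->{4}
So after all 3 constraints: D(Y) = {4}

Answer: {4}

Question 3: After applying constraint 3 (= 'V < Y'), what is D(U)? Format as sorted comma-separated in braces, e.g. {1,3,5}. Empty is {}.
Answer: {5,6}

Derivation:
Constraint 1 (Y < V) on D(Y)={2,3,4,5,6} D(V)={3,4,5}: Y {2,3,4,5,6}->{2,3,4}
Constraint 2 (Y + X = U) on D(Y)={2,3,4} D(X)={2,3,6} D(U)={2,3,5,6}: X {2,3,6}->{2,3}; U {2,3,5,6}->{5,6}
Constraint 3 (V < Y) on D(V)={3,4,5} D(Y)={2,3,4}: V {3,4,5}->{3}; Y {2,3,4}->{4}
So after constraint 3: D(U) = {5,6}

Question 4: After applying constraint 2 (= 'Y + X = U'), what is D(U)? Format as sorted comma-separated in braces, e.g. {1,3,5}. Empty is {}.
Constraint 1 (Y < V) on D(Y)={2,3,4,5,6} D(V)={3,4,5}: Y {2,3,4,5,6}->{2,3,4}
Constraint 2 (Y + X = U) on D(Y)={2,3,4} D(X)={2,3,6} D(U)={2,3,5,6}: X {2,3,6}->{2,3}; U {2,3,5,6}->{5,6}
So after constraint 2: D(U) = {5,6}

Answer: {5,6}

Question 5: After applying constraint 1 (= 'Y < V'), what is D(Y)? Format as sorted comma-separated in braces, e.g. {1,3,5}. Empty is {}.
Constraint 1 (Y < V) on D(Y)={2,3,4,5,6} D(V)={3,4,5}: Y {2,3,4,5,6}->{2,3,4}
So after constraint 1: D(Y) = {2,3,4}

Answer: {2,3,4}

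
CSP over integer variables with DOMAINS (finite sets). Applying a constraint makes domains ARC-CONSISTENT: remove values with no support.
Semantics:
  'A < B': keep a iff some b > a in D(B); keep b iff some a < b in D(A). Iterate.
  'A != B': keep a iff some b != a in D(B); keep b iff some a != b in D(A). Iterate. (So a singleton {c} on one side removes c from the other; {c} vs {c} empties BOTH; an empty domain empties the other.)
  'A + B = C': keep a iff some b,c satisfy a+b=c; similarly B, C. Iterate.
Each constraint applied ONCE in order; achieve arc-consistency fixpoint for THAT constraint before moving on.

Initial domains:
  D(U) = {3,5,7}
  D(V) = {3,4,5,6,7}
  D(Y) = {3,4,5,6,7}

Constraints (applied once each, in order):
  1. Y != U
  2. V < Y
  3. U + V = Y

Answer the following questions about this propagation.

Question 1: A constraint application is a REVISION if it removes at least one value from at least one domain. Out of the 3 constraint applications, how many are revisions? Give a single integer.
Constraint 1 (Y != U) on D(Y)={3,4,5,6,7} D(U)={3,5,7}: no change => not a revision
Constraint 2 (V < Y) on D(V)={3,4,5,6,7} D(Y)={3,4,5,6,7}: V {3,4,5,6,7}->{3,4,5,6}; Y {3,4,5,6,7}->{4,5,6,7} => REVISION
Constraint 3 (U + V = Y) on D(U)={3,5,7} D(V)={3,4,5,6} D(Y)={4,5,6,7}: U {3,5,7}->{3}; V {3,4,5,6}->{3,4}; Y {4,5,6,7}->{6,7} => REVISION
Total revisions = 2

Answer: 2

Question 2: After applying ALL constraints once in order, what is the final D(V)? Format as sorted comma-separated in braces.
Answer: {3,4}

Derivation:
Constraint 1 (Y != U) on D(Y)={3,4,5,6,7} D(U)={3,5,7}: no change
Constraint 2 (V < Y) on D(V)={3,4,5,6,7} D(Y)={3,4,5,6,7}: V {3,4,5,6,7}->{3,4,5,6}; Y {3,4,5,6,7}->{4,5,6,7}
Constraint 3 (U + V = Y) on D(U)={3,5,7} D(V)={3,4,5,6} D(Y)={4,5,6,7}: U {3,5,7}->{3}; V {3,4,5,6}->{3,4}; Y {4,5,6,7}->{6,7}
So after all 3 constraints: D(V) = {3,4}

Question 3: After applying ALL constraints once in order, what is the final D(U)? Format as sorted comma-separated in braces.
Constraint 1 (Y != U) on D(Y)={3,4,5,6,7} D(U)={3,5,7}: no change
Constraint 2 (V < Y) on D(V)={3,4,5,6,7} D(Y)={3,4,5,6,7}: V {3,4,5,6,7}->{3,4,5,6}; Y {3,4,5,6,7}->{4,5,6,7}
Constraint 3 (U + V = Y) on D(U)={3,5,7} D(V)={3,4,5,6} D(Y)={4,5,6,7}: U {3,5,7}->{3}; V {3,4,5,6}->{3,4}; Y {4,5,6,7}->{6,7}
So after all 3 constraints: D(U) = {3}

Answer: {3}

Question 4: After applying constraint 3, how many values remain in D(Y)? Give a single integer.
Answer: 2

Derivation:
Constraint 1 (Y != U) on D(Y)={3,4,5,6,7} D(U)={3,5,7}: no change
Constraint 2 (V < Y) on D(V)={3,4,5,6,7} D(Y)={3,4,5,6,7}: V {3,4,5,6,7}->{3,4,5,6}; Y {3,4,5,6,7}->{4,5,6,7}
Constraint 3 (U + V = Y) on D(U)={3,5,7} D(V)={3,4,5,6} D(Y)={4,5,6,7}: U {3,5,7}->{3}; V {3,4,5,6}->{3,4}; Y {4,5,6,7}->{6,7}
So after constraint 3: D(Y)={6,7}, size = 2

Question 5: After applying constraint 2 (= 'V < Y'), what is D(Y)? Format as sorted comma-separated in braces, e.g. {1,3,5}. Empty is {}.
Answer: {4,5,6,7}

Derivation:
Constraint 1 (Y != U) on D(Y)={3,4,5,6,7} D(U)={3,5,7}: no change
Constraint 2 (V < Y) on D(V)={3,4,5,6,7} D(Y)={3,4,5,6,7}: V {3,4,5,6,7}->{3,4,5,6}; Y {3,4,5,6,7}->{4,5,6,7}
So after constraint 2: D(Y) = {4,5,6,7}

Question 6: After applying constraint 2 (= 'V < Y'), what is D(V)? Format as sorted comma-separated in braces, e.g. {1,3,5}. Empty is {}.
Constraint 1 (Y != U) on D(Y)={3,4,5,6,7} D(U)={3,5,7}: no change
Constraint 2 (V < Y) on D(V)={3,4,5,6,7} D(Y)={3,4,5,6,7}: V {3,4,5,6,7}->{3,4,5,6}; Y {3,4,5,6,7}->{4,5,6,7}
So after constraint 2: D(V) = {3,4,5,6}

Answer: {3,4,5,6}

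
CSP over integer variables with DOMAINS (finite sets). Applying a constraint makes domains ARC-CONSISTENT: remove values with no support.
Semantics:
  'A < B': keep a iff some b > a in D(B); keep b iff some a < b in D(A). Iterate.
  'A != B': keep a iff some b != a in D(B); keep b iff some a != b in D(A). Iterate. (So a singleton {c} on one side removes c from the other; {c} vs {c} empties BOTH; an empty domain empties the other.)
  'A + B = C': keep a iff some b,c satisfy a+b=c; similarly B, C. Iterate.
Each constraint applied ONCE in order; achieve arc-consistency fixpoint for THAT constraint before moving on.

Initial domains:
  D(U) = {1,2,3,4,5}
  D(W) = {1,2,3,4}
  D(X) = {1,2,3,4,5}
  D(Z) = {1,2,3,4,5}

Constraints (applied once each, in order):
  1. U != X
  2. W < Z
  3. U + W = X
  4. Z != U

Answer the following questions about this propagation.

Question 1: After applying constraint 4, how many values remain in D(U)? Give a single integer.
Answer: 4

Derivation:
Constraint 1 (U != X) on D(U)={1,2,3,4,5} D(X)={1,2,3,4,5}: no change
Constraint 2 (W < Z) on D(W)={1,2,3,4} D(Z)={1,2,3,4,5}: Z {1,2,3,4,5}->{2,3,4,5}
Constraint 3 (U + W = X) on D(U)={1,2,3,4,5} D(W)={1,2,3,4} D(X)={1,2,3,4,5}: U {1,2,3,4,5}->{1,2,3,4}; X {1,2,3,4,5}->{2,3,4,5}
Constraint 4 (Z != U) on D(Z)={2,3,4,5} D(U)={1,2,3,4}: no change
So after constraint 4: D(U)={1,2,3,4}, size = 4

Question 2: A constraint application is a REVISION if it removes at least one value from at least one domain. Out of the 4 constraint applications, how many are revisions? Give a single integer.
Constraint 1 (U != X) on D(U)={1,2,3,4,5} D(X)={1,2,3,4,5}: no change => not a revision
Constraint 2 (W < Z) on D(W)={1,2,3,4} D(Z)={1,2,3,4,5}: Z {1,2,3,4,5}->{2,3,4,5} => REVISION
Constraint 3 (U + W = X) on D(U)={1,2,3,4,5} D(W)={1,2,3,4} D(X)={1,2,3,4,5}: U {1,2,3,4,5}->{1,2,3,4}; X {1,2,3,4,5}->{2,3,4,5} => REVISION
Constraint 4 (Z != U) on D(Z)={2,3,4,5} D(U)={1,2,3,4}: no change => not a revision
Total revisions = 2

Answer: 2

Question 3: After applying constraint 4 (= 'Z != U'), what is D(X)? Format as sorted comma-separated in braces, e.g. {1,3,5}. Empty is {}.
Answer: {2,3,4,5}

Derivation:
Constraint 1 (U != X) on D(U)={1,2,3,4,5} D(X)={1,2,3,4,5}: no change
Constraint 2 (W < Z) on D(W)={1,2,3,4} D(Z)={1,2,3,4,5}: Z {1,2,3,4,5}->{2,3,4,5}
Constraint 3 (U + W = X) on D(U)={1,2,3,4,5} D(W)={1,2,3,4} D(X)={1,2,3,4,5}: U {1,2,3,4,5}->{1,2,3,4}; X {1,2,3,4,5}->{2,3,4,5}
Constraint 4 (Z != U) on D(Z)={2,3,4,5} D(U)={1,2,3,4}: no change
So after constraint 4: D(X) = {2,3,4,5}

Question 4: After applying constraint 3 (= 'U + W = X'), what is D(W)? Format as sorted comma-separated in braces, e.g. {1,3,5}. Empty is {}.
Constraint 1 (U != X) on D(U)={1,2,3,4,5} D(X)={1,2,3,4,5}: no change
Constraint 2 (W < Z) on D(W)={1,2,3,4} D(Z)={1,2,3,4,5}: Z {1,2,3,4,5}->{2,3,4,5}
Constraint 3 (U + W = X) on D(U)={1,2,3,4,5} D(W)={1,2,3,4} D(X)={1,2,3,4,5}: U {1,2,3,4,5}->{1,2,3,4}; X {1,2,3,4,5}->{2,3,4,5}
So after constraint 3: D(W) = {1,2,3,4}

Answer: {1,2,3,4}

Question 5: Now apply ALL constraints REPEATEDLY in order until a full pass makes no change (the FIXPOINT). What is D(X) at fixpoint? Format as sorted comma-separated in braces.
pass 0 (initial): D(X)={1,2,3,4,5}
pass 1: U {1,2,3,4,5}->{1,2,3,4}; X {1,2,3,4,5}->{2,3,4,5}; Z {1,2,3,4,5}->{2,3,4,5}
pass 2: no change
Fixpoint after 2 passes: D(X) = {2,3,4,5}

Answer: {2,3,4,5}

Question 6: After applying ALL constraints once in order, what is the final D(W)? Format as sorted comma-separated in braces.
Constraint 1 (U != X) on D(U)={1,2,3,4,5} D(X)={1,2,3,4,5}: no change
Constraint 2 (W < Z) on D(W)={1,2,3,4} D(Z)={1,2,3,4,5}: Z {1,2,3,4,5}->{2,3,4,5}
Constraint 3 (U + W = X) on D(U)={1,2,3,4,5} D(W)={1,2,3,4} D(X)={1,2,3,4,5}: U {1,2,3,4,5}->{1,2,3,4}; X {1,2,3,4,5}->{2,3,4,5}
Constraint 4 (Z != U) on D(Z)={2,3,4,5} D(U)={1,2,3,4}: no change
So after all 4 constraints: D(W) = {1,2,3,4}

Answer: {1,2,3,4}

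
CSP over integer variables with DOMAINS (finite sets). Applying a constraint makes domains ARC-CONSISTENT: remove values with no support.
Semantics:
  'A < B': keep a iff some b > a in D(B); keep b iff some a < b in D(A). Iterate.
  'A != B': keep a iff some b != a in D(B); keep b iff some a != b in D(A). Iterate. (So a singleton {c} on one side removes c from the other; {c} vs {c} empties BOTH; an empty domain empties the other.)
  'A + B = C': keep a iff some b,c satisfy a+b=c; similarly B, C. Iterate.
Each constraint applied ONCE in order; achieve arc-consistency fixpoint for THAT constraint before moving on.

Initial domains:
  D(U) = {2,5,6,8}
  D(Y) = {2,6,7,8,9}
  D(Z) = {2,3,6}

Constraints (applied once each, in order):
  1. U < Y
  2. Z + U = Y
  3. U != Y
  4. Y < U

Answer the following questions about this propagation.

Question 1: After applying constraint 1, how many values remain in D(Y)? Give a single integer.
Answer: 4

Derivation:
Constraint 1 (U < Y) on D(U)={2,5,6,8} D(Y)={2,6,7,8,9}: Y {2,6,7,8,9}->{6,7,8,9}
So after constraint 1: D(Y)={6,7,8,9}, size = 4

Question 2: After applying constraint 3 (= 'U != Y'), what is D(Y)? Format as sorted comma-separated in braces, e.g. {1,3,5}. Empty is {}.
Constraint 1 (U < Y) on D(U)={2,5,6,8} D(Y)={2,6,7,8,9}: Y {2,6,7,8,9}->{6,7,8,9}
Constraint 2 (Z + U = Y) on D(Z)={2,3,6} D(U)={2,5,6,8} D(Y)={6,7,8,9}: U {2,5,6,8}->{2,5,6}; Y {6,7,8,9}->{7,8,9}
Constraint 3 (U != Y) on D(U)={2,5,6} D(Y)={7,8,9}: no change
So after constraint 3: D(Y) = {7,8,9}

Answer: {7,8,9}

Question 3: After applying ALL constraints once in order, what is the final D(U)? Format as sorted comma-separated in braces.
Constraint 1 (U < Y) on D(U)={2,5,6,8} D(Y)={2,6,7,8,9}: Y {2,6,7,8,9}->{6,7,8,9}
Constraint 2 (Z + U = Y) on D(Z)={2,3,6} D(U)={2,5,6,8} D(Y)={6,7,8,9}: U {2,5,6,8}->{2,5,6}; Y {6,7,8,9}->{7,8,9}
Constraint 3 (U != Y) on D(U)={2,5,6} D(Y)={7,8,9}: no change
Constraint 4 (Y < U) on D(Y)={7,8,9} D(U)={2,5,6}: Y {7,8,9}->{}; U {2,5,6}->{}
So after all 4 constraints: D(U) = {}

Answer: {}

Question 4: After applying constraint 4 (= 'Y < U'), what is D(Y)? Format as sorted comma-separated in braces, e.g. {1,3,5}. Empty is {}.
Constraint 1 (U < Y) on D(U)={2,5,6,8} D(Y)={2,6,7,8,9}: Y {2,6,7,8,9}->{6,7,8,9}
Constraint 2 (Z + U = Y) on D(Z)={2,3,6} D(U)={2,5,6,8} D(Y)={6,7,8,9}: U {2,5,6,8}->{2,5,6}; Y {6,7,8,9}->{7,8,9}
Constraint 3 (U != Y) on D(U)={2,5,6} D(Y)={7,8,9}: no change
Constraint 4 (Y < U) on D(Y)={7,8,9} D(U)={2,5,6}: Y {7,8,9}->{}; U {2,5,6}->{}
So after constraint 4: D(Y) = {}

Answer: {}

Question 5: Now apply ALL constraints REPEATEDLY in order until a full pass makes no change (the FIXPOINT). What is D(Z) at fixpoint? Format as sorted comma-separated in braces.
pass 0 (initial): D(Z)={2,3,6}
pass 1: U {2,5,6,8}->{}; Y {2,6,7,8,9}->{}
pass 2: Z {2,3,6}->{}
pass 3: no change
Fixpoint after 3 passes: D(Z) = {}

Answer: {}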